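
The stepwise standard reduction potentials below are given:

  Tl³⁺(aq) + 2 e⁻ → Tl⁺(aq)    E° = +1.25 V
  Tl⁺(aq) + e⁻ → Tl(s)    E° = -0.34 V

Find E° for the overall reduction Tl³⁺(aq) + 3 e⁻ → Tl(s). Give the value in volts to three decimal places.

+0.720 V

Since ΔG° = −nFE° is additive over sequential reductions, n₃E°₃ = n₁E°₁ + n₂E°₂.
E°₃ = (2×+1.25 + 1×-0.34) / 3 = (+2.160) / 3 = +0.720 V.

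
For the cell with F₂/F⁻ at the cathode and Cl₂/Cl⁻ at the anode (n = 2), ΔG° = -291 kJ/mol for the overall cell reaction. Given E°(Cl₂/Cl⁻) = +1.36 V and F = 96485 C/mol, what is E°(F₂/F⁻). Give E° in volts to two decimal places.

E°cell = −ΔG°/(nF) = −(-291×10³)/((2)(96485)) = +1.508 V.
Since F₂/F⁻ is the cathode and Cl₂/Cl⁻ the anode, E°cell = E°(F₂/F⁻) − E°(Cl₂/Cl⁻).
So E°(F₂/F⁻) = E°cell + E°(Cl₂/Cl⁻) = +1.508 + (+1.36) = +2.87 V.

+2.87 V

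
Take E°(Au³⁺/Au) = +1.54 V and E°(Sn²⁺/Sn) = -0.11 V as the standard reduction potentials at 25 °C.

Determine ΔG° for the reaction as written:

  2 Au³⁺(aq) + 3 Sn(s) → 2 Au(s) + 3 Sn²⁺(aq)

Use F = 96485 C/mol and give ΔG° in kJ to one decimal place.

-955.2 kJ

As written, Au³⁺/Au is reduced (cathode) and Sn²⁺/Sn is oxidised (anode), so E°cell = (+1.54) − (-0.11) = +1.65 V.
Balancing electrons gives n = 6.
ΔG° = −nFE° = −(6)(96485)(+1.65) = -955,202 J = -955.2 kJ.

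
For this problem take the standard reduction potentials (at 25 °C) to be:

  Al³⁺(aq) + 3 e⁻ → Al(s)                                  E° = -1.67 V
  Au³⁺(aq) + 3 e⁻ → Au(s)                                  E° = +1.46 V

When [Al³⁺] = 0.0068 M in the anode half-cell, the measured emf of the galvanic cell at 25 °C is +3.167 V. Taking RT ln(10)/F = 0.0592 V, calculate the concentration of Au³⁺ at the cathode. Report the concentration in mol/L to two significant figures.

0.51 M

Au³⁺/Au is the cathode, Al³⁺/Al the anode: E°cell = +3.13 V, n = 3.
Overall reaction: Au³⁺(aq) + Al(s) → Au(s) + Al³⁺(aq); Q = [Al³⁺]^1/[Au³⁺]^1.
From E = E° − (0.0592/n) log Q: log Q = (E° − E)·n/0.0592 = (+3.13 − (+3.167))·3/0.0592 = -1.8750.
So 1·log[Au³⁺] = 1·log(0.0068) − log Q = -2.1675 − (-1.8750) = -0.2925; [Au³⁺] = 10^(-0.2925) ≈ 0.51 M.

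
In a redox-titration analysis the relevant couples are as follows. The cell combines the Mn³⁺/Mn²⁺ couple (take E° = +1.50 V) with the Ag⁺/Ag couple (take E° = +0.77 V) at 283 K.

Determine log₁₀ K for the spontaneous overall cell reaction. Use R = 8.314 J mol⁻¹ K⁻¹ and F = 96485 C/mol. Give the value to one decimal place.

13.0

Cathode: Mn³⁺/Mn²⁺; anode: Ag⁺/Ag. E°cell = (+1.50) − (+0.77) = +0.73 V, with n = 1.
ΔG° = −nFE° = −RT ln K, so ln K = nFE°/(RT) = (1)(96485)(+0.73) / ((8.314)(283)) = 29.935.
log₁₀ K = 29.935 / ln 10 = 13.0.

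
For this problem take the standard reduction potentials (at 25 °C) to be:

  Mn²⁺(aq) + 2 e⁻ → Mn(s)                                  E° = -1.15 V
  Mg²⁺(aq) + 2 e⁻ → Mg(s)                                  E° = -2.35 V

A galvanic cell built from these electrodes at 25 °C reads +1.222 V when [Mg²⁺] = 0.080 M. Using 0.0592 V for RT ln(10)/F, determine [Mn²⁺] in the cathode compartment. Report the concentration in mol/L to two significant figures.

0.44 M

Mn²⁺/Mn is the cathode, Mg²⁺/Mg the anode: E°cell = +1.20 V, n = 2.
Overall reaction: Mn²⁺(aq) + Mg(s) → Mn(s) + Mg²⁺(aq); Q = [Mg²⁺]^1/[Mn²⁺]^1.
From E = E° − (0.0592/n) log Q: log Q = (E° − E)·n/0.0592 = (+1.20 − (+1.222))·2/0.0592 = -0.7432.
So 1·log[Mn²⁺] = 1·log(0.08) − log Q = -1.0969 − (-0.7432) = -0.3537; [Mn²⁺] = 10^(-0.3537) ≈ 0.44 M.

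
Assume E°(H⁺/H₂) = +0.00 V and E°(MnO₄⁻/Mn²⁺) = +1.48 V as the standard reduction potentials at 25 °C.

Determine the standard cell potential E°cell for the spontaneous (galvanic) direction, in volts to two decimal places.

The MnO₄⁻/Mn²⁺ couple has the higher reduction potential, so it is the cathode; H⁺/H₂ is oxidised at the anode.
E°cell = E°(cathode) − E°(anode) = (+1.48) − (+0.00) = +1.48 V.

+1.48 V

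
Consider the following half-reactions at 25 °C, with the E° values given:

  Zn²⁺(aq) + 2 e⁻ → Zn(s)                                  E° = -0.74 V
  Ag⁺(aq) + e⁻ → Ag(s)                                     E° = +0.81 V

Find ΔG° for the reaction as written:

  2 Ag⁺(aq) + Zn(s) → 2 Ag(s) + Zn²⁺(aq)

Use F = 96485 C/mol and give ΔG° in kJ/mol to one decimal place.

-299.1 kJ/mol

As written, Ag⁺/Ag is reduced (cathode) and Zn²⁺/Zn is oxidised (anode), so E°cell = (+0.81) − (-0.74) = +1.55 V.
Balancing electrons gives n = 2.
ΔG° = −nFE° = −(2)(96485)(+1.55) = -299,104 J = -299.1 kJ/mol.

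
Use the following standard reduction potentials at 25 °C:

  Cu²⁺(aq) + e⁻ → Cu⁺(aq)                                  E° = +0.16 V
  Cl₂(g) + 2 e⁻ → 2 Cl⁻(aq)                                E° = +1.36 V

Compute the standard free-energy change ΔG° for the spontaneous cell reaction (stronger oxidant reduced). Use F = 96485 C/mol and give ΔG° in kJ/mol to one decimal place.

-231.6 kJ/mol

Cl₂/Cl⁻ (E° = +1.36 V) is the cathode; Cu²⁺/Cu⁺ (E° = +0.16 V) is the anode, so E°cell = +1.20 V.
Balancing electrons gives n = 2 (lcm of 2 and 1).
ΔG° = −nFE° = −(2)(96485)(+1.20) = -231,564 J = -231.6 kJ/mol.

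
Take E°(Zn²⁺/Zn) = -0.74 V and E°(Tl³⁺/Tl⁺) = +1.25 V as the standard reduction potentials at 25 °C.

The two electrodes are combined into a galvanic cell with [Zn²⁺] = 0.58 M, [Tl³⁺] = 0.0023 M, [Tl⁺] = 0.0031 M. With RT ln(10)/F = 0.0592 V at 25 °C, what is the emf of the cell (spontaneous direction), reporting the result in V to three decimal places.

Tl³⁺/Tl⁺ is the cathode (higher E°), Zn²⁺/Zn the anode: E°cell = +1.25 − (-0.74) = +1.99 V, n = 2.
Overall: Tl³⁺(aq) + Zn(s) → Tl⁺(aq) + Zn²⁺(aq)
Q = [Tl⁺]·[Zn²⁺] / ([Tl³⁺]); log Q = -0.107.
E = E° − (0.0592/n) log Q = +1.99 − (0.0592/2)(-0.107) = +1.993 V.

+1.993 V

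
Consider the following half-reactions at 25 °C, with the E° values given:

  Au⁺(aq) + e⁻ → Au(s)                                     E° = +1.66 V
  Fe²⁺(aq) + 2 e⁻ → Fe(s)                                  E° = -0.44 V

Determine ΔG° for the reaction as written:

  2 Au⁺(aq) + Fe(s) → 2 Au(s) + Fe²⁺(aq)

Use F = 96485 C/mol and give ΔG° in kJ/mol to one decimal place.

-405.2 kJ/mol

As written, Au⁺/Au is reduced (cathode) and Fe²⁺/Fe is oxidised (anode), so E°cell = (+1.66) − (-0.44) = +2.10 V.
Balancing electrons gives n = 2.
ΔG° = −nFE° = −(2)(96485)(+2.10) = -405,237 J = -405.2 kJ/mol.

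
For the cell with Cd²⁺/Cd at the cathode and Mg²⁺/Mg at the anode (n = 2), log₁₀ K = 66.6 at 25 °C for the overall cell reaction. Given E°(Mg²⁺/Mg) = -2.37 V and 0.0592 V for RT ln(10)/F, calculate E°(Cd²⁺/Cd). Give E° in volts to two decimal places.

E°cell = (0.0592/n)·log K = (0.0592/2)(66.6) = +1.971 V.
Since Cd²⁺/Cd is the cathode and Mg²⁺/Mg the anode, E°cell = E°(Cd²⁺/Cd) − E°(Mg²⁺/Mg).
So E°(Cd²⁺/Cd) = E°cell + E°(Mg²⁺/Mg) = +1.971 + (-2.37) = -0.40 V.

-0.40 V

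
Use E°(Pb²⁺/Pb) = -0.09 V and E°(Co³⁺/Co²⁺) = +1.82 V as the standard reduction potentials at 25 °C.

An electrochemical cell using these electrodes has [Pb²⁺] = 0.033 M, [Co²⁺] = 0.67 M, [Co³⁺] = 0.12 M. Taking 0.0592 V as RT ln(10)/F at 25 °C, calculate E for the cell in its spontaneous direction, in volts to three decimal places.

Co³⁺/Co²⁺ is the cathode (higher E°), Pb²⁺/Pb the anode: E°cell = +1.82 − (-0.09) = +1.91 V, n = 2.
Overall: 2 Co³⁺(aq) + Pb(s) → 2 Co²⁺(aq) + Pb²⁺(aq)
Q = [Co²⁺]^2·[Pb²⁺] / ([Co³⁺]^2); log Q = 0.012.
E = E° − (0.0592/n) log Q = +1.91 − (0.0592/2)(0.012) = +1.910 V.

+1.910 V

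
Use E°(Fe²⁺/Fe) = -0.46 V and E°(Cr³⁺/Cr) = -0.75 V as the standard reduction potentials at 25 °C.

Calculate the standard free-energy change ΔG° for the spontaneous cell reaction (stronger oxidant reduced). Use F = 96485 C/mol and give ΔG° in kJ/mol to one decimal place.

-167.9 kJ/mol

Fe²⁺/Fe (E° = -0.46 V) is the cathode; Cr³⁺/Cr (E° = -0.75 V) is the anode, so E°cell = +0.29 V.
Balancing electrons gives n = 6 (lcm of 2 and 3).
ΔG° = −nFE° = −(6)(96485)(+0.29) = -167,884 J = -167.9 kJ/mol.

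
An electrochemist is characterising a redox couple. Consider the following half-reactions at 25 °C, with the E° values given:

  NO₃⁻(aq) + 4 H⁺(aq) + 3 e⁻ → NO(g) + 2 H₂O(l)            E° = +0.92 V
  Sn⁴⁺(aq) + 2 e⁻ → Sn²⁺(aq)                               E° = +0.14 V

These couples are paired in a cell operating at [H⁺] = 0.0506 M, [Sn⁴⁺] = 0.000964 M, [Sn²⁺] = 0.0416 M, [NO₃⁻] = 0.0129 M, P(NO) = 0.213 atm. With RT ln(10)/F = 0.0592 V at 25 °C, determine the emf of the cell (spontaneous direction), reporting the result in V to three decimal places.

+0.702 V

NO₃⁻/NO is the cathode (higher E°), Sn⁴⁺/Sn²⁺ the anode: E°cell = +0.92 − (+0.14) = +0.78 V, n = 6.
Overall: 2 NO₃⁻(aq) + 8 H⁺(aq) + 3 Sn²⁺(aq) → 2 NO(g) + 4 H₂O(l) + 3 Sn⁴⁺(aq)
Q = P(NO)^2·[Sn⁴⁺]^3 / ([NO₃⁻]^2·[H⁺]^8·[Sn²⁺]^3); log Q = 7.897.
E = E° − (0.0592/n) log Q = +0.78 − (0.0592/6)(7.897) = +0.702 V.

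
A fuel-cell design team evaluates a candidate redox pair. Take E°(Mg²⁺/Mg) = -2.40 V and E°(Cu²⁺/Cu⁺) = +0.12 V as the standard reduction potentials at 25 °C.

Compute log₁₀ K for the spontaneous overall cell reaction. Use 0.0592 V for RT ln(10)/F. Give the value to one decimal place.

Cathode: Cu²⁺/Cu⁺; anode: Mg²⁺/Mg. E°cell = +2.52 V, n = 2.
log K = nE°cell / 0.0592 = (2)(+2.52) / 0.0592 = 85.1.

85.1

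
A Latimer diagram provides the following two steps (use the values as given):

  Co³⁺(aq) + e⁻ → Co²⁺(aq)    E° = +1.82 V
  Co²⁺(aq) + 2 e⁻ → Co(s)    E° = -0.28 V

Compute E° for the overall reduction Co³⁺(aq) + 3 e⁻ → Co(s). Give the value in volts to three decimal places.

+0.420 V

Since ΔG° = −nFE° is additive over sequential reductions, n₃E°₃ = n₁E°₁ + n₂E°₂.
E°₃ = (1×+1.82 + 2×-0.28) / 3 = (+1.260) / 3 = +0.420 V.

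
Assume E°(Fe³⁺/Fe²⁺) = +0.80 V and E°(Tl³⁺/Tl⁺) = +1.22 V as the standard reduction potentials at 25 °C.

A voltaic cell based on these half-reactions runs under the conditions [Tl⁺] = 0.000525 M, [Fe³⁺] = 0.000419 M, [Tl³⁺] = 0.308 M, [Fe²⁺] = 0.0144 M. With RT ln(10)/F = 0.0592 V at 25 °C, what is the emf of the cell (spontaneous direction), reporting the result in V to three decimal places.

+0.593 V

Tl³⁺/Tl⁺ is the cathode (higher E°), Fe³⁺/Fe²⁺ the anode: E°cell = +1.22 − (+0.80) = +0.42 V, n = 2.
Overall: Tl³⁺(aq) + 2 Fe²⁺(aq) → Tl⁺(aq) + 2 Fe³⁺(aq)
Q = [Tl⁺]·[Fe³⁺]^2 / ([Tl³⁺]·[Fe²⁺]^2); log Q = -5.841.
E = E° − (0.0592/n) log Q = +0.42 − (0.0592/2)(-5.841) = +0.593 V.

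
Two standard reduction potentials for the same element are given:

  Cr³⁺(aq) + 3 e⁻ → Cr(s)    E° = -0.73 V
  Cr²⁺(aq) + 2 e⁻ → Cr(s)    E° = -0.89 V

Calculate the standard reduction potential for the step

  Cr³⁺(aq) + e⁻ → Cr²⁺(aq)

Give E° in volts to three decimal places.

Sequential free energies add, so n₃E°₃ = n₁E°₁ + n₂E°₂.
With n₃ = 3, and the known step contributing 2×(-0.89) V, the unknown satisfies 1·E° = 3×(-0.73) − 2×(-0.89) = -0.410.
E° = -0.410 / 1 = -0.410 V.

-0.410 V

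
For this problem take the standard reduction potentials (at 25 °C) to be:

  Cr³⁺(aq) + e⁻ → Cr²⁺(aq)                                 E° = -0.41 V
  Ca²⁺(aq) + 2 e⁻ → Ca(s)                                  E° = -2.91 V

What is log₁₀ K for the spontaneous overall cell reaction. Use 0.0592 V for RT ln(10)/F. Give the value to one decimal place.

84.5

Cathode: Cr³⁺/Cr²⁺; anode: Ca²⁺/Ca. E°cell = +2.50 V, n = 2.
log K = nE°cell / 0.0592 = (2)(+2.50) / 0.0592 = 84.5.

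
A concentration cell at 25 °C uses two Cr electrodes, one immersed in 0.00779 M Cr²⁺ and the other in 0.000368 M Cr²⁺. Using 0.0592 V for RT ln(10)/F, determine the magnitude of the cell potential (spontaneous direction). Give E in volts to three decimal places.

For a concentration cell E°cell = 0. The 0.00779 M side is the cathode (reduction is favoured where [Cr²⁺] is higher).
With n = 2, E = −(0.0592/2) log([Cr²⁺]ₐₙ/[Cr²⁺]꜀ₐₜ) = −(0.0592/2) log(0.000368/0.00779) = −(0.0592/2)(-1.326) = +0.039 V.

+0.039 V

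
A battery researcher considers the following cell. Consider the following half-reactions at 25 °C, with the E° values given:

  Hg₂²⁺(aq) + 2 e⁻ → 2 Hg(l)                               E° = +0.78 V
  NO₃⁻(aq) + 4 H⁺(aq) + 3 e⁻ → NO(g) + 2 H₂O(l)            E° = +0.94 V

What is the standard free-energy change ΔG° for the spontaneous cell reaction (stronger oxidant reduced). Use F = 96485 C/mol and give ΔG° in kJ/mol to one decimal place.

-92.6 kJ/mol

NO₃⁻/NO (E° = +0.94 V) is the cathode; Hg₂²⁺/Hg (E° = +0.78 V) is the anode, so E°cell = +0.16 V.
Balancing electrons gives n = 6 (lcm of 3 and 2).
ΔG° = −nFE° = −(6)(96485)(+0.16) = -92,626 J = -92.6 kJ/mol.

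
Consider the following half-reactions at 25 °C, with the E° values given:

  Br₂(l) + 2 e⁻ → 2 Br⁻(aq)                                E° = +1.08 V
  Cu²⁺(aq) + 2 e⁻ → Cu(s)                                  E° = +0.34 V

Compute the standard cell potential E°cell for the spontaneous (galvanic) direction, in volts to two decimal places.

The Br₂/Br⁻ couple has the higher reduction potential, so it is the cathode; Cu²⁺/Cu is oxidised at the anode.
E°cell = E°(cathode) − E°(anode) = (+1.08) − (+0.34) = +0.74 V.

+0.74 V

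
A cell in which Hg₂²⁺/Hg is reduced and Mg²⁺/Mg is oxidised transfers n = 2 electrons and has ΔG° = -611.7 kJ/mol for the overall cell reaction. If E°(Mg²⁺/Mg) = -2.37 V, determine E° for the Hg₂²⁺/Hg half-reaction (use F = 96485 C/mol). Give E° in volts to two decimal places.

+0.80 V

E°cell = −ΔG°/(nF) = −(-611.7×10³)/((2)(96485)) = +3.170 V.
Since Hg₂²⁺/Hg is the cathode and Mg²⁺/Mg the anode, E°cell = E°(Hg₂²⁺/Hg) − E°(Mg²⁺/Mg).
So E°(Hg₂²⁺/Hg) = E°cell + E°(Mg²⁺/Mg) = +3.170 + (-2.37) = +0.80 V.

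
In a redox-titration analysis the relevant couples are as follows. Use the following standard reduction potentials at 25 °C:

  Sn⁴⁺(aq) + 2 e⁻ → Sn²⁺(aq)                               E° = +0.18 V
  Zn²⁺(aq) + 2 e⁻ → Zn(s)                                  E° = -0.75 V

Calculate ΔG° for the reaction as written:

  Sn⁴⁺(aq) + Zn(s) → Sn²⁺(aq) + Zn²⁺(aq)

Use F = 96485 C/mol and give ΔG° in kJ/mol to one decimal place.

As written, Sn⁴⁺/Sn²⁺ is reduced (cathode) and Zn²⁺/Zn is oxidised (anode), so E°cell = (+0.18) − (-0.75) = +0.93 V.
Balancing electrons gives n = 2.
ΔG° = −nFE° = −(2)(96485)(+0.93) = -179,462 J = -179.5 kJ/mol.

-179.5 kJ/mol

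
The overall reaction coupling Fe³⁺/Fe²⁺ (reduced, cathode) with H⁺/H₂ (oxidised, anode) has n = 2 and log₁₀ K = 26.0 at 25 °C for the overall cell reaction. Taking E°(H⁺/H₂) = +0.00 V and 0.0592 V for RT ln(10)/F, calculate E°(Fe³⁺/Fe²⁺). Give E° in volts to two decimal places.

E°cell = (0.0592/n)·log K = (0.0592/2)(26.0) = +0.770 V.
Since Fe³⁺/Fe²⁺ is the cathode and H⁺/H₂ the anode, E°cell = E°(Fe³⁺/Fe²⁺) − E°(H⁺/H₂).
So E°(Fe³⁺/Fe²⁺) = E°cell + E°(H⁺/H₂) = +0.770 + (+0.00) = +0.77 V.

+0.77 V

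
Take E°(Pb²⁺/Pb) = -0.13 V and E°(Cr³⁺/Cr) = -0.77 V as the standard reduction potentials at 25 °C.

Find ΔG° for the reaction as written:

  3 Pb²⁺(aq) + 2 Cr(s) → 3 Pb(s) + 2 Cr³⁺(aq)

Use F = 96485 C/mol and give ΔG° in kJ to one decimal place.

-370.5 kJ

As written, Pb²⁺/Pb is reduced (cathode) and Cr³⁺/Cr is oxidised (anode), so E°cell = (-0.13) − (-0.77) = +0.64 V.
Balancing electrons gives n = 6.
ΔG° = −nFE° = −(6)(96485)(+0.64) = -370,502 J = -370.5 kJ.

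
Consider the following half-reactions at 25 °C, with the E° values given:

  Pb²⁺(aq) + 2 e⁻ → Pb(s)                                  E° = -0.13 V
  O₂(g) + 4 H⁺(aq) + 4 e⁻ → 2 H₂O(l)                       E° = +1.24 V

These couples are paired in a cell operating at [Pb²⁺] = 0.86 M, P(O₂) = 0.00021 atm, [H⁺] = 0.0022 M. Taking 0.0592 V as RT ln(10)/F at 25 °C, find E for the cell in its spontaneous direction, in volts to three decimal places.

O₂/H₂O is the cathode (higher E°), Pb²⁺/Pb the anode: E°cell = +1.24 − (-0.13) = +1.37 V, n = 4.
Overall: O₂(g) + 4 H⁺(aq) + 2 Pb(s) → 2 H₂O(l) + 2 Pb²⁺(aq)
Q = [Pb²⁺]^2 / (P(O₂)·[H⁺]^4); log Q = 14.177.
E = E° − (0.0592/n) log Q = +1.37 − (0.0592/4)(14.177) = +1.160 V.

+1.160 V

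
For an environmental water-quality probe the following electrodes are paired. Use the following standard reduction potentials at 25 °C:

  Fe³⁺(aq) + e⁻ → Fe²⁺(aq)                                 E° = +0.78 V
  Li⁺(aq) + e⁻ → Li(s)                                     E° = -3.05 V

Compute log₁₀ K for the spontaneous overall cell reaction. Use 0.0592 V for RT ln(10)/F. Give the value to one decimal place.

64.7

Cathode: Fe³⁺/Fe²⁺; anode: Li⁺/Li. E°cell = +3.83 V, n = 1.
log K = nE°cell / 0.0592 = (1)(+3.83) / 0.0592 = 64.7.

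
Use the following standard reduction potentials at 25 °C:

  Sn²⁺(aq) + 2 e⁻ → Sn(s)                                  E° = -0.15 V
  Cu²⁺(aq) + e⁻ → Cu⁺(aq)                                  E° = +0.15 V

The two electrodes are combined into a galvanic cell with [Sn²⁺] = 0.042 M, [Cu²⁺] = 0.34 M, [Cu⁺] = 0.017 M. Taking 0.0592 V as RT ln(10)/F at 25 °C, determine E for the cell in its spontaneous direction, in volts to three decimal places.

+0.418 V

Cu²⁺/Cu⁺ is the cathode (higher E°), Sn²⁺/Sn the anode: E°cell = +0.15 − (-0.15) = +0.30 V, n = 2.
Overall: 2 Cu²⁺(aq) + Sn(s) → 2 Cu⁺(aq) + Sn²⁺(aq)
Q = [Cu⁺]^2·[Sn²⁺] / ([Cu²⁺]^2); log Q = -3.979.
E = E° − (0.0592/n) log Q = +0.30 − (0.0592/2)(-3.979) = +0.418 V.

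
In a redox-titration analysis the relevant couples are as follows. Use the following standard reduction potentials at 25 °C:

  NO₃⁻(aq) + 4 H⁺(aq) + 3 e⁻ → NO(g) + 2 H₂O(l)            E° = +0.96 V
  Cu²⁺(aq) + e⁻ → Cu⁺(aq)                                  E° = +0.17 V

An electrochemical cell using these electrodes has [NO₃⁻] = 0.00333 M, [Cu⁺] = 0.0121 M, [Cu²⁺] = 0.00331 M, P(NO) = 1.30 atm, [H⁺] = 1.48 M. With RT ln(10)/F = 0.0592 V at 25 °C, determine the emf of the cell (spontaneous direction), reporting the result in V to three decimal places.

+0.786 V

NO₃⁻/NO is the cathode (higher E°), Cu²⁺/Cu⁺ the anode: E°cell = +0.96 − (+0.17) = +0.79 V, n = 3.
Overall: NO₃⁻(aq) + 4 H⁺(aq) + 3 Cu⁺(aq) → NO(g) + 2 H₂O(l) + 3 Cu²⁺(aq)
Q = P(NO)·[Cu²⁺]^3 / ([NO₃⁻]·[H⁺]^4·[Cu⁺]^3); log Q = 0.222.
E = E° − (0.0592/n) log Q = +0.79 − (0.0592/3)(0.222) = +0.786 V.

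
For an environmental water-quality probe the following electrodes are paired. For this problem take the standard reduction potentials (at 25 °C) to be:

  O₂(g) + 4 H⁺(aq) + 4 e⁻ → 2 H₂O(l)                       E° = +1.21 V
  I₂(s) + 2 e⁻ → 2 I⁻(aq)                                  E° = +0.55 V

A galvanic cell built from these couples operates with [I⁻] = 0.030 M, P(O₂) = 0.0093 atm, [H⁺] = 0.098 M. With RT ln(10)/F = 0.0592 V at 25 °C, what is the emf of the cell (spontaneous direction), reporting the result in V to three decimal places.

O₂/H₂O is the cathode (higher E°), I₂/I⁻ the anode: E°cell = +1.21 − (+0.55) = +0.66 V, n = 4.
Overall: O₂(g) + 4 H⁺(aq) + 4 I⁻(aq) → 2 H₂O(l) + 2 I₂(s)
Q = 1 / (P(O₂)·[H⁺]^4·[I⁻]^4); log Q = 12.158.
E = E° − (0.0592/n) log Q = +0.66 − (0.0592/4)(12.158) = +0.480 V.

+0.480 V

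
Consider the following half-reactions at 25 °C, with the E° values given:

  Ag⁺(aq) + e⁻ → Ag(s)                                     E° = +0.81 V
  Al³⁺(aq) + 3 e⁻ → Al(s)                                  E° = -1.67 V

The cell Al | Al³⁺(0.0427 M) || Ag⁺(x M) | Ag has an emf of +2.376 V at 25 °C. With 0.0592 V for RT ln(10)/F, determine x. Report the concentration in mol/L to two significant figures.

0.0061 M

Ag⁺/Ag is the cathode, Al³⁺/Al the anode: E°cell = +2.48 V, n = 3.
Overall reaction: 3 Ag⁺(aq) + Al(s) → 3 Ag(s) + Al³⁺(aq); Q = [Al³⁺]^1/[Ag⁺]^3.
From E = E° − (0.0592/n) log Q: log Q = (E° − E)·n/0.0592 = (+2.48 − (+2.376))·3/0.0592 = 5.2703.
So 3·log[Ag⁺] = 1·log(0.0427) − log Q = -1.3696 − (5.2703) = -6.6399; log[Ag⁺] = -6.6399 / 3 = -2.2133; [Ag⁺] = 10^(-2.2133) ≈ 0.0061 M.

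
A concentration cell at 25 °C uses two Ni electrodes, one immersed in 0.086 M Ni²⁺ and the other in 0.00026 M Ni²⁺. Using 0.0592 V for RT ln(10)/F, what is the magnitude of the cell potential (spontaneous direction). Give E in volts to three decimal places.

+0.075 V

For a concentration cell E°cell = 0. The 0.086 M side is the cathode (reduction is favoured where [Ni²⁺] is higher).
With n = 2, E = −(0.0592/2) log([Ni²⁺]ₐₙ/[Ni²⁺]꜀ₐₜ) = −(0.0592/2) log(0.00026/0.086) = −(0.0592/2)(-2.520) = +0.075 V.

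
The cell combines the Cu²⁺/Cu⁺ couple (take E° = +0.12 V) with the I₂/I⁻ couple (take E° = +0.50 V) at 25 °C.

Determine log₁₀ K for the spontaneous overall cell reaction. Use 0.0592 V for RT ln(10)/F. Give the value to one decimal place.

12.8

Cathode: I₂/I⁻; anode: Cu²⁺/Cu⁺. E°cell = +0.38 V, n = 2.
log K = nE°cell / 0.0592 = (2)(+0.38) / 0.0592 = 12.8.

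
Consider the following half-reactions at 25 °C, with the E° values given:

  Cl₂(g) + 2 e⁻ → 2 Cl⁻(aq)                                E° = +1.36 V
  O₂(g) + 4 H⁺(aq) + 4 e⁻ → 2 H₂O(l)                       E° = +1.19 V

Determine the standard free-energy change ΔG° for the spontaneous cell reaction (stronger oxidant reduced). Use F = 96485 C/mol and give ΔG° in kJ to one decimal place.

-65.6 kJ

Cl₂/Cl⁻ (E° = +1.36 V) is the cathode; O₂/H₂O (E° = +1.19 V) is the anode, so E°cell = +0.17 V.
Balancing electrons gives n = 4 (lcm of 2 and 4).
ΔG° = −nFE° = −(4)(96485)(+0.17) = -65,610 J = -65.6 kJ.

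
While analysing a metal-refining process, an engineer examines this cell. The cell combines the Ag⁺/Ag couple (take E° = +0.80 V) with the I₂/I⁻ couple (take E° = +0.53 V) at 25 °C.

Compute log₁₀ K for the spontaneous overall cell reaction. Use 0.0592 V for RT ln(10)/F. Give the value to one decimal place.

Cathode: Ag⁺/Ag; anode: I₂/I⁻. E°cell = +0.27 V, n = 2.
log K = nE°cell / 0.0592 = (2)(+0.27) / 0.0592 = 9.1.

9.1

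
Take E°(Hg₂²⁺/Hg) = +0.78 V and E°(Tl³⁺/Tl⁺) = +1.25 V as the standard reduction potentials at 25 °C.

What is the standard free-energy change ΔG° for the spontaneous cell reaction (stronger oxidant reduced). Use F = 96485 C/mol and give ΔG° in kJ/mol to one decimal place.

Tl³⁺/Tl⁺ (E° = +1.25 V) is the cathode; Hg₂²⁺/Hg (E° = +0.78 V) is the anode, so E°cell = +0.47 V.
Balancing electrons gives n = 2 (lcm of 2 and 2).
ΔG° = −nFE° = −(2)(96485)(+0.47) = -90,696 J = -90.7 kJ/mol.

-90.7 kJ/mol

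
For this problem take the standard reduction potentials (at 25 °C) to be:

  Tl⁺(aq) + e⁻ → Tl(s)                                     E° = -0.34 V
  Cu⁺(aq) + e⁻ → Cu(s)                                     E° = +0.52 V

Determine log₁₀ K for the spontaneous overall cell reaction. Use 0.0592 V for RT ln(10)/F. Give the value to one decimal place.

Cathode: Cu⁺/Cu; anode: Tl⁺/Tl. E°cell = +0.86 V, n = 1.
log K = nE°cell / 0.0592 = (1)(+0.86) / 0.0592 = 14.5.

14.5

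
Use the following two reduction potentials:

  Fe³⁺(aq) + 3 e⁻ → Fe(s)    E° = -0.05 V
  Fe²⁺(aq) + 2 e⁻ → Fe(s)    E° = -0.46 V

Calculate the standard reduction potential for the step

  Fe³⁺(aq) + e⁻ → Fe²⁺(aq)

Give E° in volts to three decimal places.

+0.770 V

Sequential free energies add, so n₃E°₃ = n₁E°₁ + n₂E°₂.
With n₃ = 3, and the known step contributing 2×(-0.46) V, the unknown satisfies 1·E° = 3×(-0.05) − 2×(-0.46) = +0.770.
E° = +0.770 / 1 = +0.770 V.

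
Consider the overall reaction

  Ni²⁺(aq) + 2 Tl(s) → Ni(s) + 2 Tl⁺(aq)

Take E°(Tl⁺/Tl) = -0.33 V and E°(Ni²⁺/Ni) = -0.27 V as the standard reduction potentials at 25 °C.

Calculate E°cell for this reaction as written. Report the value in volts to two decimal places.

The Ni²⁺/Ni couple has the higher reduction potential, so it is the cathode; Tl⁺/Tl is oxidised at the anode.
E°cell = E°(cathode) − E°(anode) = (-0.27) − (-0.33) = +0.06 V.

+0.06 V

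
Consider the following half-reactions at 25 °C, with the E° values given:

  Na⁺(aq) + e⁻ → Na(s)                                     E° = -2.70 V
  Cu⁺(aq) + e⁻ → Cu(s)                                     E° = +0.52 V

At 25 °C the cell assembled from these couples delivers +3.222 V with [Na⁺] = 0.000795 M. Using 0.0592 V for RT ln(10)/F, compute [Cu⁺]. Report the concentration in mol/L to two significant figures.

0.00086 M

Cu⁺/Cu is the cathode, Na⁺/Na the anode: E°cell = +3.22 V, n = 1.
Overall reaction: Cu⁺(aq) + Na(s) → Cu(s) + Na⁺(aq); Q = [Na⁺]^1/[Cu⁺]^1.
From E = E° − (0.0592/n) log Q: log Q = (E° − E)·n/0.0592 = (+3.22 − (+3.222))·1/0.0592 = -0.0338.
So 1·log[Cu⁺] = 1·log(0.000795) − log Q = -3.0996 − (-0.0338) = -3.0658; [Cu⁺] = 10^(-3.0658) ≈ 0.00086 M.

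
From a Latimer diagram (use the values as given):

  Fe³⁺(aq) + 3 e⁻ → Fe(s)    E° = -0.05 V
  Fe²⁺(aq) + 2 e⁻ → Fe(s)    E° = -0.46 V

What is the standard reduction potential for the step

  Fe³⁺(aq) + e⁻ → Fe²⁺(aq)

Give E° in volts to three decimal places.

Sequential free energies add, so n₃E°₃ = n₁E°₁ + n₂E°₂.
With n₃ = 3, and the known step contributing 2×(-0.46) V, the unknown satisfies 1·E° = 3×(-0.05) − 2×(-0.46) = +0.770.
E° = +0.770 / 1 = +0.770 V.

+0.770 V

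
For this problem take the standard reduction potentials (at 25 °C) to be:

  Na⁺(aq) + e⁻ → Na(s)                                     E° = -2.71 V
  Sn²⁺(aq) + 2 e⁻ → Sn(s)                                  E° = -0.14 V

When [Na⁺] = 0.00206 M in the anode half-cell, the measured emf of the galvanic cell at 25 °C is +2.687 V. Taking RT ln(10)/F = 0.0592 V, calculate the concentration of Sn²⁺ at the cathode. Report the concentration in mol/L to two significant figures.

0.038 M

Sn²⁺/Sn is the cathode, Na⁺/Na the anode: E°cell = +2.57 V, n = 2.
Overall reaction: Sn²⁺(aq) + 2 Na(s) → Sn(s) + 2 Na⁺(aq); Q = [Na⁺]^2/[Sn²⁺]^1.
From E = E° − (0.0592/n) log Q: log Q = (E° − E)·n/0.0592 = (+2.57 − (+2.687))·2/0.0592 = -3.9527.
So 1·log[Sn²⁺] = 2·log(0.00206) − log Q = -5.3723 − (-3.9527) = -1.4196; [Sn²⁺] = 10^(-1.4196) ≈ 0.038 M.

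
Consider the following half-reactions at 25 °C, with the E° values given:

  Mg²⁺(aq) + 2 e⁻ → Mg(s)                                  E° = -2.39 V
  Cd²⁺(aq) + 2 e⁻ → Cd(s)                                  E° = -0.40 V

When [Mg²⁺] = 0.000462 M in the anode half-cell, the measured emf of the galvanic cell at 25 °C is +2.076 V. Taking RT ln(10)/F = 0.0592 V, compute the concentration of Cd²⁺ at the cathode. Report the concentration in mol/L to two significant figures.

Cd²⁺/Cd is the cathode, Mg²⁺/Mg the anode: E°cell = +1.99 V, n = 2.
Overall reaction: Cd²⁺(aq) + Mg(s) → Cd(s) + Mg²⁺(aq); Q = [Mg²⁺]^1/[Cd²⁺]^1.
From E = E° − (0.0592/n) log Q: log Q = (E° − E)·n/0.0592 = (+1.99 − (+2.076))·2/0.0592 = -2.9054.
So 1·log[Cd²⁺] = 1·log(0.000462) − log Q = -3.3354 − (-2.9054) = -0.4300; [Cd²⁺] = 10^(-0.4300) ≈ 0.37 M.

0.37 M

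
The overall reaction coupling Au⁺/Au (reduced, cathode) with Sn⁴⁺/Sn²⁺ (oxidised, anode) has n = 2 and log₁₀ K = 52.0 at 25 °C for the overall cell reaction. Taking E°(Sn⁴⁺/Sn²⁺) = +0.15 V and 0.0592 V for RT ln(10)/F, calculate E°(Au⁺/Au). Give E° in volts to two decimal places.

+1.69 V

E°cell = (0.0592/n)·log K = (0.0592/2)(52.0) = +1.539 V.
Since Au⁺/Au is the cathode and Sn⁴⁺/Sn²⁺ the anode, E°cell = E°(Au⁺/Au) − E°(Sn⁴⁺/Sn²⁺).
So E°(Au⁺/Au) = E°cell + E°(Sn⁴⁺/Sn²⁺) = +1.539 + (+0.15) = +1.69 V.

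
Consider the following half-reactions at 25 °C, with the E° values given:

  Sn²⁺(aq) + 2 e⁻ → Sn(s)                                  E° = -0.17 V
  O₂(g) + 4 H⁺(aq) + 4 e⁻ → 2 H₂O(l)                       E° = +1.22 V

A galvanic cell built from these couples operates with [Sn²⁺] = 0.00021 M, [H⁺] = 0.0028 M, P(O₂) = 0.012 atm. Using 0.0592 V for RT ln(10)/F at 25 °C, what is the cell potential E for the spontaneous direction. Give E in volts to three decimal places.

O₂/H₂O is the cathode (higher E°), Sn²⁺/Sn the anode: E°cell = +1.22 − (-0.17) = +1.39 V, n = 4.
Overall: O₂(g) + 4 H⁺(aq) + 2 Sn(s) → 2 H₂O(l) + 2 Sn²⁺(aq)
Q = [Sn²⁺]^2 / (P(O₂)·[H⁺]^4); log Q = 4.777.
E = E° − (0.0592/n) log Q = +1.39 − (0.0592/4)(4.777) = +1.319 V.

+1.319 V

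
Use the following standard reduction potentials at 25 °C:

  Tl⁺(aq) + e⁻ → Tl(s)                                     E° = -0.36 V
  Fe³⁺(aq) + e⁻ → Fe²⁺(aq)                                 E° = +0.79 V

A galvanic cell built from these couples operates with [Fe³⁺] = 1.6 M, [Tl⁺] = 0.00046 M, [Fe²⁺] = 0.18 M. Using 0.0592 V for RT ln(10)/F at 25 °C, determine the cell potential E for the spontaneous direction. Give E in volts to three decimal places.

Fe³⁺/Fe²⁺ is the cathode (higher E°), Tl⁺/Tl the anode: E°cell = +0.79 − (-0.36) = +1.15 V, n = 1.
Overall: Fe³⁺(aq) + Tl(s) → Fe²⁺(aq) + Tl⁺(aq)
Q = [Fe²⁺]·[Tl⁺] / ([Fe³⁺]); log Q = -4.286.
E = E° − (0.0592/n) log Q = +1.15 − (0.0592/1)(-4.286) = +1.404 V.

+1.404 V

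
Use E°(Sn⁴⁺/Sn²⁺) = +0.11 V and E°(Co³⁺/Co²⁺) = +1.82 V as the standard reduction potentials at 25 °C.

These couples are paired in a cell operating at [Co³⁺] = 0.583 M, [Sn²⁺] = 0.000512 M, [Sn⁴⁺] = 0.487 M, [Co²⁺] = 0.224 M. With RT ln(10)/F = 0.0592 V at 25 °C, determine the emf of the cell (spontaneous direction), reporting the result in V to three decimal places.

Co³⁺/Co²⁺ is the cathode (higher E°), Sn⁴⁺/Sn²⁺ the anode: E°cell = +1.82 − (+0.11) = +1.71 V, n = 2.
Overall: 2 Co³⁺(aq) + Sn²⁺(aq) → 2 Co²⁺(aq) + Sn⁴⁺(aq)
Q = [Co²⁺]^2·[Sn⁴⁺] / ([Co³⁺]^2·[Sn²⁺]); log Q = 2.147.
E = E° − (0.0592/n) log Q = +1.71 − (0.0592/2)(2.147) = +1.646 V.

+1.646 V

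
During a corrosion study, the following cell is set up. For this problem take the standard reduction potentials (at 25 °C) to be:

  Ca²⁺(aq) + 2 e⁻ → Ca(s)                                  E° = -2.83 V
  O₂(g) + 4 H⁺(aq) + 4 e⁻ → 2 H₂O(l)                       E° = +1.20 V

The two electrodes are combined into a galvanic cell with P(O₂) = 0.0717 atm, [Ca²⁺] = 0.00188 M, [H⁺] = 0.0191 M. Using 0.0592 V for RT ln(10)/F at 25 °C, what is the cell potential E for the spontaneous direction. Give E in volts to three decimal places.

+3.992 V

O₂/H₂O is the cathode (higher E°), Ca²⁺/Ca the anode: E°cell = +1.20 − (-2.83) = +4.03 V, n = 4.
Overall: O₂(g) + 4 H⁺(aq) + 2 Ca(s) → 2 H₂O(l) + 2 Ca²⁺(aq)
Q = [Ca²⁺]^2 / (P(O₂)·[H⁺]^4); log Q = 2.569.
E = E° − (0.0592/n) log Q = +4.03 − (0.0592/4)(2.569) = +3.992 V.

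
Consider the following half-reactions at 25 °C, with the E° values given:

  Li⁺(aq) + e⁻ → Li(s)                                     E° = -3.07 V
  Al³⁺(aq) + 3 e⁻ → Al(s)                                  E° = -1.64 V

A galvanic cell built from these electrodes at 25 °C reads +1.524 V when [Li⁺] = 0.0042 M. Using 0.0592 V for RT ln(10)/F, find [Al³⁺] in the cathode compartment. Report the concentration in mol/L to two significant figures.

0.0043 M

Al³⁺/Al is the cathode, Li⁺/Li the anode: E°cell = +1.43 V, n = 3.
Overall reaction: Al³⁺(aq) + 3 Li(s) → Al(s) + 3 Li⁺(aq); Q = [Li⁺]^3/[Al³⁺]^1.
From E = E° − (0.0592/n) log Q: log Q = (E° − E)·n/0.0592 = (+1.43 − (+1.524))·3/0.0592 = -4.7635.
So 1·log[Al³⁺] = 3·log(0.0042) − log Q = -7.1303 − (-4.7635) = -2.3668; [Al³⁺] = 10^(-2.3668) ≈ 0.0043 M.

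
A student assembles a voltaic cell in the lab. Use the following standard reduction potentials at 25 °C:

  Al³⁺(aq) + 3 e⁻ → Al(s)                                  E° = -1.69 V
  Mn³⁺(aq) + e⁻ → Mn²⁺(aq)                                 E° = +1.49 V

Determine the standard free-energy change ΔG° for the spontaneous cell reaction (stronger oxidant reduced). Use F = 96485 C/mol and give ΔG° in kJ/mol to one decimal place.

-920.5 kJ/mol

Mn³⁺/Mn²⁺ (E° = +1.49 V) is the cathode; Al³⁺/Al (E° = -1.69 V) is the anode, so E°cell = +3.18 V.
Balancing electrons gives n = 3 (lcm of 1 and 3).
ΔG° = −nFE° = −(3)(96485)(+3.18) = -920,467 J = -920.5 kJ/mol.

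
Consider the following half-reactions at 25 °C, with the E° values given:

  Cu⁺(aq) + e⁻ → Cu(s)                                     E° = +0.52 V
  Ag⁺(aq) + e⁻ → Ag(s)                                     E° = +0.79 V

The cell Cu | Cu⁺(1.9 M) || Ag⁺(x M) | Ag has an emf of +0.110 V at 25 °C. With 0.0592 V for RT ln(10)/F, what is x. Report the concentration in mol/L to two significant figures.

0.0038 M

Ag⁺/Ag is the cathode, Cu⁺/Cu the anode: E°cell = +0.27 V, n = 1.
Overall reaction: Ag⁺(aq) + Cu(s) → Ag(s) + Cu⁺(aq); Q = [Cu⁺]^1/[Ag⁺]^1.
From E = E° − (0.0592/n) log Q: log Q = (E° − E)·n/0.0592 = (+0.27 − (+0.110))·1/0.0592 = 2.7027.
So 1·log[Ag⁺] = 1·log(1.9) − log Q = 0.2788 − (2.7027) = -2.4239; [Ag⁺] = 10^(-2.4239) ≈ 0.0038 M.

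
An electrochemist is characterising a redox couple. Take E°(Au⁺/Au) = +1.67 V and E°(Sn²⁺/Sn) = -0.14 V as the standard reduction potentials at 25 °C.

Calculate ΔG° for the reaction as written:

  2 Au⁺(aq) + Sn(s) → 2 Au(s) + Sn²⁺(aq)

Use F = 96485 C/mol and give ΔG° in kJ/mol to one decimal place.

-349.3 kJ/mol

As written, Au⁺/Au is reduced (cathode) and Sn²⁺/Sn is oxidised (anode), so E°cell = (+1.67) − (-0.14) = +1.81 V.
Balancing electrons gives n = 2.
ΔG° = −nFE° = −(2)(96485)(+1.81) = -349,276 J = -349.3 kJ/mol.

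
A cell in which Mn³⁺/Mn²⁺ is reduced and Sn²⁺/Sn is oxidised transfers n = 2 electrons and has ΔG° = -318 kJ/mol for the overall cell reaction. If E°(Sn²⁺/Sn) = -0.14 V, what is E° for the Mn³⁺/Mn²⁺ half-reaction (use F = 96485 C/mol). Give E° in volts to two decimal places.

E°cell = −ΔG°/(nF) = −(-318×10³)/((2)(96485)) = +1.648 V.
Since Mn³⁺/Mn²⁺ is the cathode and Sn²⁺/Sn the anode, E°cell = E°(Mn³⁺/Mn²⁺) − E°(Sn²⁺/Sn).
So E°(Mn³⁺/Mn²⁺) = E°cell + E°(Sn²⁺/Sn) = +1.648 + (-0.14) = +1.51 V.

+1.51 V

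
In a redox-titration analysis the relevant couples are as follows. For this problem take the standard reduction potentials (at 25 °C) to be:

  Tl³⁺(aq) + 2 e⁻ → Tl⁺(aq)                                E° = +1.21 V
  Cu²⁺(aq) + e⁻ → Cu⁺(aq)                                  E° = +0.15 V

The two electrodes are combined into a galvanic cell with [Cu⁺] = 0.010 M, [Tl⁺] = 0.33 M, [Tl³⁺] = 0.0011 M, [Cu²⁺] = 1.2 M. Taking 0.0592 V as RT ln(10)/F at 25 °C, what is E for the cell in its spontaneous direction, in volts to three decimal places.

Tl³⁺/Tl⁺ is the cathode (higher E°), Cu²⁺/Cu⁺ the anode: E°cell = +1.21 − (+0.15) = +1.06 V, n = 2.
Overall: Tl³⁺(aq) + 2 Cu⁺(aq) → Tl⁺(aq) + 2 Cu²⁺(aq)
Q = [Tl⁺]·[Cu²⁺]^2 / ([Tl³⁺]·[Cu⁺]^2); log Q = 6.635.
E = E° − (0.0592/n) log Q = +1.06 − (0.0592/2)(6.635) = +0.864 V.

+0.864 V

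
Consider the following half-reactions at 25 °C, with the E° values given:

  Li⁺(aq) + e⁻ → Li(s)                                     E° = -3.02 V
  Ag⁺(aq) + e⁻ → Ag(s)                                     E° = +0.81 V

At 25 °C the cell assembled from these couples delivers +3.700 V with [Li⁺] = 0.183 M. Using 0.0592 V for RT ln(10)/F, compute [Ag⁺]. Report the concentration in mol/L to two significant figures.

0.0012 M

Ag⁺/Ag is the cathode, Li⁺/Li the anode: E°cell = +3.83 V, n = 1.
Overall reaction: Ag⁺(aq) + Li(s) → Ag(s) + Li⁺(aq); Q = [Li⁺]^1/[Ag⁺]^1.
From E = E° − (0.0592/n) log Q: log Q = (E° − E)·n/0.0592 = (+3.83 − (+3.700))·1/0.0592 = 2.1959.
So 1·log[Ag⁺] = 1·log(0.183) − log Q = -0.7375 − (2.1959) = -2.9334; [Ag⁺] = 10^(-2.9334) ≈ 0.0012 M.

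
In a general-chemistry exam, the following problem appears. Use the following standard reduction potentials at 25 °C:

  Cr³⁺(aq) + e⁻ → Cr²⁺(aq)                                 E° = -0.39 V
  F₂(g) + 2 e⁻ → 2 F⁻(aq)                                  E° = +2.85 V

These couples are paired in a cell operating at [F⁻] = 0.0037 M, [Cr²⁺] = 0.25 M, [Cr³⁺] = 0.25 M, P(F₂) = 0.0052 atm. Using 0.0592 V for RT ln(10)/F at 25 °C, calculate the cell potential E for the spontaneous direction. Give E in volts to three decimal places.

F₂/F⁻ is the cathode (higher E°), Cr³⁺/Cr²⁺ the anode: E°cell = +2.85 − (-0.39) = +3.24 V, n = 2.
Overall: F₂(g) + 2 Cr²⁺(aq) → 2 F⁻(aq) + 2 Cr³⁺(aq)
Q = [F⁻]^2·[Cr³⁺]^2 / (P(F₂)·[Cr²⁺]^2); log Q = -2.580.
E = E° − (0.0592/n) log Q = +3.24 − (0.0592/2)(-2.580) = +3.316 V.

+3.316 V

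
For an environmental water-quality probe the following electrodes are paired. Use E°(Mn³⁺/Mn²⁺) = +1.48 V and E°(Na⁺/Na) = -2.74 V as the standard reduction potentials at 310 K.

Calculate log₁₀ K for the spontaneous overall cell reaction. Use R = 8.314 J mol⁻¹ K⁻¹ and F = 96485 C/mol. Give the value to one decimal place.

Cathode: Mn³⁺/Mn²⁺; anode: Na⁺/Na. E°cell = (+1.48) − (-2.74) = +4.22 V, with n = 1.
ΔG° = −nFE° = −RT ln K, so ln K = nFE°/(RT) = (1)(96485)(+4.22) / ((8.314)(310)) = 157.979.
log₁₀ K = 157.979 / ln 10 = 68.6.

68.6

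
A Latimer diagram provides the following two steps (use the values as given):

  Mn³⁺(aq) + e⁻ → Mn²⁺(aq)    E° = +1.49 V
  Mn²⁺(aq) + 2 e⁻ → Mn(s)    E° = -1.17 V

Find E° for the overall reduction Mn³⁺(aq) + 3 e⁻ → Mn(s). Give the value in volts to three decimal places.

-0.283 V

Since ΔG° = −nFE° is additive over sequential reductions, n₃E°₃ = n₁E°₁ + n₂E°₂.
E°₃ = (1×+1.49 + 2×-1.17) / 3 = (-0.850) / 3 = -0.283 V.
E° values themselves are not directly additive — weighting by electron count is essential.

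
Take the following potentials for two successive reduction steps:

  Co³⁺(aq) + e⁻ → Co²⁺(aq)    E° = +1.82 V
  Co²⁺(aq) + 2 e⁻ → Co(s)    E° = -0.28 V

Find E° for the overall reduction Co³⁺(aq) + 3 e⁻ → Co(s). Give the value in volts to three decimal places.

Adding the free-energy changes (−nFE°) of the two steps gives −n₃FE°₃ = −n₁FE°₁ − n₂FE°₂.
E°₃ = (1×+1.82 + 2×-0.28) / 3 = (+1.260) / 3 = +0.420 V.

+0.420 V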